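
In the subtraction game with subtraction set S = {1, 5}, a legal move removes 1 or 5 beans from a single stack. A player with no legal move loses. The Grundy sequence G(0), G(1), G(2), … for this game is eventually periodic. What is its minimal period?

2

G(0) = 0
G(1) = mex{0} = 1
G(2) = mex{1} = 0
G(3) = mex{0} = 1
G(4) = mex{1} = 0
G(5) = mex{0,0} = 1
G(6) = mex{1,1} = 0
G(7) = mex{0,0} = 1
G(8) = mex{1,1} = 0
G(9) = mex{0,0} = 1
G(10) = mex{1,1} = 0
G(11) = mex{0,0} = 1
G(12) = mex{1,1} = 0
G(13) = mex{0,0} = 1
G(14) = mex{1,1} = 0
G(n+2) = G(n) holds for n = 0,…,4 (a full window of length max(S) = 5), so the sequence is purely periodic with period 2.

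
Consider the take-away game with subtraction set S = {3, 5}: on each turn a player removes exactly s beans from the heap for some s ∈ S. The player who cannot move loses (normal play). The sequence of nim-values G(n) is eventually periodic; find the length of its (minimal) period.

G(0) = 0
G(1) = mex{} = 0
G(2) = mex{} = 0
G(3) = mex{0} = 1
G(4) = mex{0} = 1
G(5) = mex{0,0} = 1
G(6) = mex{1,0} = 2
G(7) = mex{1,0} = 2
G(8) = mex{1,1} = 0
G(9) = mex{2,1} = 0
G(10) = mex{2,1} = 0
G(11) = mex{0,2} = 1
G(12) = mex{0,2} = 1
G(13) = mex{0,0} = 1
G(14) = mex{1,0} = 2
G(15) = mex{1,0} = 2
G(16) = mex{1,1} = 0
G(17) = mex{2,1} = 0
G(n+8) = G(n) holds for n = 0,…,4 (a full window of length max(S) = 5), so the sequence is purely periodic with period 8.

8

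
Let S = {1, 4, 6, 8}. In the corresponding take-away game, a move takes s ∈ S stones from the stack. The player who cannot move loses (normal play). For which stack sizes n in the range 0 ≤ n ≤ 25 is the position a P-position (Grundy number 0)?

0, 2, 5, 7, 12, 14, 17, 19, 24

n :  0  1  2  3  4  5  6  7  8  9 10 11 12 13 14 15 16 17 18 19 20 21 22 23 24 25
G :  0  1  0  1  2  0  1  0  1  2  3  2  0  1  0  1  2  0  1  0  1  2  3  2  0  1
P-positions are exactly the n with G(n) = 0.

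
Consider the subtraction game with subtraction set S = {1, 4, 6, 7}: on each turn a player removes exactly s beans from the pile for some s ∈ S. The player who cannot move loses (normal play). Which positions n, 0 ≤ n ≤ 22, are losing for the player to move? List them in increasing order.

0, 2, 5, 10, 13, 15, 18

n :  0  1  2  3  4  5  6  7  8  9 10 11 12 13 14 15 16 17 18 19 20 21 22
G :  0  1  0  1  2  0  1  2  3  2  0  1  2  0  1  0  1  2  0  1  2  3  2
P-positions are exactly the n with G(n) = 0.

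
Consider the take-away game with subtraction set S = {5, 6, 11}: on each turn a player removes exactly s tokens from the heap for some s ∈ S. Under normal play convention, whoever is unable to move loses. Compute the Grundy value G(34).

G(0) = 0
G(1) = mex{} = 0
G(2) = mex{} = 0
G(3) = mex{} = 0
G(4) = mex{} = 0
G(5) = mex{0} = 1
G(6) = mex{0,0} = 1
G(7) = mex{0,0} = 1
G(8) = mex{0,0} = 1
G(9) = mex{0,0} = 1
G(10) = mex{1,0} = 2
G(11) = mex{1,1,0} = 2
G(12) = mex{1,1,0} = 2
G(13) = mex{1,1,0} = 2
G(14) = mex{1,1,0} = 2
G(15) = mex{2,1,0} = 3
G(16) = mex{2,2,1} = 0
G(17) = mex{2,2,1} = 0
G(18) = mex{2,2,1} = 0
G(19) = mex{2,2,1} = 0
G(20) = mex{3,2,1} = 0
G(21) = mex{0,3,2} = 1
G(22) = mex{0,0,2} = 1
G(23) = mex{0,0,2} = 1
G(24) = mex{0,0,2} = 1
G(25) = mex{0,0,2} = 1
G(26) = mex{1,0,3} = 2
G(27) = mex{1,1,0} = 2
G(28) = mex{1,1,0} = 2
G(29) = mex{1,1,0} = 2
G(30) = mex{1,1,0} = 2
G(31) = mex{2,1,0} = 3
G(32) = mex{2,2,1} = 0
G(33) = mex{2,2,1} = 0
G(34) = mex{2,2,1} = 0

0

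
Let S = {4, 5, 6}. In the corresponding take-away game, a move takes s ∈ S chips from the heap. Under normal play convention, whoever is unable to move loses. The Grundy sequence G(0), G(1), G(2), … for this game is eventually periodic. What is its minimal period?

10

G(0) = 0
G(1) = mex{} = 0
G(2) = mex{} = 0
G(3) = mex{} = 0
G(4) = mex{0} = 1
G(5) = mex{0,0} = 1
G(6) = mex{0,0,0} = 1
G(7) = mex{0,0,0} = 1
G(8) = mex{1,0,0} = 2
G(9) = mex{1,1,0} = 2
G(10) = mex{1,1,1} = 0
G(11) = mex{1,1,1} = 0
G(12) = mex{2,1,1} = 0
G(13) = mex{2,2,1} = 0
G(14) = mex{0,2,2} = 1
G(15) = mex{0,0,2} = 1
G(16) = mex{0,0,0} = 1
G(17) = mex{0,0,0} = 1
G(18) = mex{1,0,0} = 2
G(19) = mex{1,1,0} = 2
G(20) = mex{1,1,1} = 0
G(21) = mex{1,1,1} = 0
G(n+10) = G(n) holds for n = 0,…,5 (a full window of length max(S) = 6), so the sequence is purely periodic with period 10.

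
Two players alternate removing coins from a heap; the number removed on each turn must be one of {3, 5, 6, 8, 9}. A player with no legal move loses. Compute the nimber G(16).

n :  0  1  2  3  4  5  6  7  8  9 10 11 12 13 14 15 16
G :  0  0  0  1  1  1  2  2  2  3  3  3  0  0  0  1  1

1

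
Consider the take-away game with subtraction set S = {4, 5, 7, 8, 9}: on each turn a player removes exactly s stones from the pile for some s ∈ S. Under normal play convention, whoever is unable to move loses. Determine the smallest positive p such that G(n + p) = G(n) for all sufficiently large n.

13

n :  0  1  2  3  4  5  6  7  8  9 10 11 12 13 14 15 16 17 18 19 20 21 22 23 24 25 26 27
G :  0  0  0  0  1  1  1  1  2  2  2  2  3  0  0  0  0  1  1  1  1  2  2  2  2  3  0  0
G(n+13) = G(n) holds for n = 0,…,8 (a full window of length max(S) = 9), so the sequence is purely periodic with period 13.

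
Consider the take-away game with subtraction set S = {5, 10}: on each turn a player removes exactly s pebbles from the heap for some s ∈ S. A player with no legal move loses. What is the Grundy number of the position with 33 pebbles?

n :  0  1  2  3  4  5  6  7  8  9 10 11 12 13 14 15 16 17 18 19 20 21 22 23 24 25 26 27 28 29 30 31 32 33
G :  0  0  0  0  0  1  1  1  1  1  2  2  2  2  2  0  0  0  0  0  1  1  1  1  1  2  2  2  2  2  0  0  0  0

0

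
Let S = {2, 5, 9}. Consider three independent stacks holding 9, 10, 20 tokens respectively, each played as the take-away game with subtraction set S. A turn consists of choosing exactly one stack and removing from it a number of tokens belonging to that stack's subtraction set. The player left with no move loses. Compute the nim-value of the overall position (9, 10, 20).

All stacks use S = {2, 5, 9}:
n :  0  1  2  3  4  5  6  7  8  9 10 11 12 13 14 15 16 17 18 19 20
G :  0  0  1  1  0  2  1  0  0  1  1  0  2  1  0  0  1  1  0  2  1
Stack A: G(9) = 1.
Stack B: G(10) = 1.
Stack C: G(20) = 1.
Combined Grundy value = 1 ⊕ 1 ⊕ 1 = 1.

1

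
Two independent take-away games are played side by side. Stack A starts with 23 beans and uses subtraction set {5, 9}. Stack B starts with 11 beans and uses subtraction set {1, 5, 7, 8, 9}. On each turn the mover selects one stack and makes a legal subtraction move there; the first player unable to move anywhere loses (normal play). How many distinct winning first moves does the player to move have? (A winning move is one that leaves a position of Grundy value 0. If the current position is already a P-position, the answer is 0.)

1

Stack A, S = {5, 9}:
n :  0  1  2  3  4  5  6  7  8  9 10 11 12 13 14 15 16 17 18 19 20 21 22 23
G :  0  0  0  0  0  1  1  1  1  1  2  2  2  2  0  0  0  0  0  1  1  1  1  1
G_A(23) = 1.
Stack B, S = {1, 5, 7, 8, 9}:
n :  0  1  2  3  4  5  6  7  8  9 10 11
G :  0  1  0  1  0  1  0  1  2  3  2  3
G_B(11) = 3.
Combined Grundy value = 1 ⊕ 3 = 2.
A winning move leaves total XOR = 0, i.e. changes one component's Grundy value g to g ⊕ X where X is the current total.
Stack A: need g' = 1⊕2 = 3. Options: 23−5→G=0, 23−9→G=0. Hits: 0.
Stack B: need g' = 3⊕2 = 1. Options: 11−1→G=2, 11−5→G=0, 11−7→G=0, 11−8→G=1, 11−9→G=0. Hits: 1.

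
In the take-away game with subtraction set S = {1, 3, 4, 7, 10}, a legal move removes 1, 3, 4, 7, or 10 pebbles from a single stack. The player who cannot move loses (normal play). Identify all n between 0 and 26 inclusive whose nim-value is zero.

0, 2, 8, 13, 19, 21

n :  0  1  2  3  4  5  6  7  8  9 10 11 12 13 14 15 16 17 18 19 20 21 22 23 24 25 26
G :  0  1  0  1  2  3  2  3  0  1  4  5  2  0  1  4  3  2  3  0  1  0  1  2  3  2  4
P-positions are exactly the n with G(n) = 0.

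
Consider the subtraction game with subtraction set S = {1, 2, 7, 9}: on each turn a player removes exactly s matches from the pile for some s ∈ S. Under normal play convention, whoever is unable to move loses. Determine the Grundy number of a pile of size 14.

0

G(0) = 0
G(1) = mex{0} = 1
G(2) = mex{1,0} = 2
G(3) = mex{2,1} = 0
G(4) = mex{0,2} = 1
G(5) = mex{1,0} = 2
G(6) = mex{2,1} = 0
G(7) = mex{0,2,0} = 1
G(8) = mex{1,0,1} = 2
G(9) = mex{2,1,2,0} = 3
G(10) = mex{3,2,0,1} = 4
G(11) = mex{4,3,1,2} = 0
G(12) = mex{0,4,2,0} = 1
G(13) = mex{1,0,0,1} = 2
G(14) = mex{2,1,1,2} = 0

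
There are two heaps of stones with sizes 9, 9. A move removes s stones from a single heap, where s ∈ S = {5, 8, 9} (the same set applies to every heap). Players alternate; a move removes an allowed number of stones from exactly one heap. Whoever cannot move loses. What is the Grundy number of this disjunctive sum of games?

0

All heaps use S = {5, 8, 9}:
n : 0 1 2 3 4 5 6 7 8 9
G : 0 0 0 0 0 1 1 1 1 1
Heap A: G(9) = 1.
Heap B: G(9) = 1.
Combined Grundy value = 1 ⊕ 1 = 0.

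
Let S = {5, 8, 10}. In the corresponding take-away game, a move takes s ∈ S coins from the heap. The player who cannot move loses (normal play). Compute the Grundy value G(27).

G(0) = 0
G(1) = mex{} = 0
G(2) = mex{} = 0
G(3) = mex{} = 0
G(4) = mex{} = 0
G(5) = mex{0} = 1
G(6) = mex{0} = 1
G(7) = mex{0} = 1
G(8) = mex{0,0} = 1
G(9) = mex{0,0} = 1
G(10) = mex{1,0,0} = 2
G(11) = mex{1,0,0} = 2
G(12) = mex{1,0,0} = 2
G(13) = mex{1,1,0} = 2
G(14) = mex{1,1,0} = 2
G(15) = mex{2,1,1} = 0
G(16) = mex{2,1,1} = 0
G(17) = mex{2,1,1} = 0
G(18) = mex{2,2,1} = 0
G(19) = mex{2,2,1} = 0
G(20) = mex{0,2,2} = 1
G(21) = mex{0,2,2} = 1
G(22) = mex{0,2,2} = 1
G(23) = mex{0,0,2} = 1
G(24) = mex{0,0,2} = 1
G(25) = mex{1,0,0} = 2
G(26) = mex{1,0,0} = 2
G(27) = mex{1,0,0} = 2

2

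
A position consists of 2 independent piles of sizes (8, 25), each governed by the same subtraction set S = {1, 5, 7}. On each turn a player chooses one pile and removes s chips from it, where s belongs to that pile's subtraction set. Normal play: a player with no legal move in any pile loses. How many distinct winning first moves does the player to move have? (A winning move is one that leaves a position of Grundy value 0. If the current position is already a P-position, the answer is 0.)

6

All piles use S = {1, 5, 7}:
n :  0  1  2  3  4  5  6  7  8  9 10 11 12 13 14 15 16 17 18 19 20 21 22 23 24 25
G :  0  1  0  1  0  1  0  1  0  1  0  1  0  1  0  1  0  1  0  1  0  1  0  1  0  1
Pile A: G(8) = 0.
Pile B: G(25) = 1.
Combined Grundy value = 0 ⊕ 1 = 1.
A winning move leaves total XOR = 0, i.e. changes one component's Grundy value g to g ⊕ X where X is the current total.
Pile A: need g' = 0⊕1 = 1. Options: 8−1→G=1, 8−5→G=1, 8−7→G=1. Hits: 3.
Pile B: need g' = 1⊕1 = 0. Options: 25−1→G=0, 25−5→G=0, 25−7→G=0. Hits: 3.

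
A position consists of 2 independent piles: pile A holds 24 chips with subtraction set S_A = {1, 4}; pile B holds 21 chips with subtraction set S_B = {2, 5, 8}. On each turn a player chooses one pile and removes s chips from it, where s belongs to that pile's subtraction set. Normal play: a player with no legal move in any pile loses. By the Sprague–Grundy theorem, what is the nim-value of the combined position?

2

Pile A, S = {1, 4}:
n :  0  1  2  3  4  5  6  7  8  9 10 11 12 13 14 15 16 17 18 19 20 21 22 23 24
G :  0  1  0  1  2  0  1  0  1  2  0  1  0  1  2  0  1  0  1  2  0  1  0  1  2
G_A(24) = 2.
Pile B, S = {2, 5, 8}:
G(0) = 0
G(1) = mex{} = 0
G(2) = mex{0} = 1
G(3) = mex{0} = 1
G(4) = mex{1} = 0
G(5) = mex{1,0} = 2
G(6) = mex{0,0} = 1
G(7) = mex{2,1} = 0
G(8) = mex{1,1,0} = 2
G(9) = mex{0,0,0} = 1
G(10) = mex{2,2,1} = 0
G(11) = mex{1,1,1} = 0
G(12) = mex{0,0,0} = 1
G(13) = mex{0,2,2} = 1
G(14) = mex{1,1,1} = 0
G(15) = mex{1,0,0} = 2
G(16) = mex{0,0,2} = 1
G(17) = mex{2,1,1} = 0
G(18) = mex{1,1,0} = 2
G(19) = mex{0,0,0} = 1
G(20) = mex{2,2,1} = 0
G(21) = mex{1,1,1} = 0
G_B(21) = 0.
Combined Grundy value = 2 ⊕ 0 = 2.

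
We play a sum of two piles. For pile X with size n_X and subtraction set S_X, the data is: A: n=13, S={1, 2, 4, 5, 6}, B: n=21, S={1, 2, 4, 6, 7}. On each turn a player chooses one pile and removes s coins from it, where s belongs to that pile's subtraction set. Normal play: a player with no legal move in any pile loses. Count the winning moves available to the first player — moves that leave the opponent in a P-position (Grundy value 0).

2

Pile A, S = {1, 2, 4, 5, 6}:
n :  0  1  2  3  4  5  6  7  8  9 10 11 12 13
G :  0  1  2  0  1  2  3  4  5  3  0  1  2  0
G_A(13) = 0.
Pile B, S = {1, 2, 4, 6, 7}:
G(0) = 0
G(1) = mex{0} = 1
G(2) = mex{1,0} = 2
G(3) = mex{2,1} = 0
G(4) = mex{0,2,0} = 1
G(5) = mex{1,0,1} = 2
G(6) = mex{2,1,2,0} = 3
G(7) = mex{3,2,0,1,0} = 4
G(8) = mex{4,3,1,2,1} = 0
G(9) = mex{0,4,2,0,2} = 1
G(10) = mex{1,0,3,1,0} = 2
G(11) = mex{2,1,4,2,1} = 0
G(12) = mex{0,2,0,3,2} = 1
G(13) = mex{1,0,1,4,3} = 2
G(14) = mex{2,1,2,0,4} = 3
G(15) = mex{3,2,0,1,0} = 4
G(16) = mex{4,3,1,2,1} = 0
G(17) = mex{0,4,2,0,2} = 1
G(18) = mex{1,0,3,1,0} = 2
G(19) = mex{2,1,4,2,1} = 0
G(20) = mex{0,2,0,3,2} = 1
G(21) = mex{1,0,1,4,3} = 2
G_B(21) = 2.
Combined Grundy value = 0 ⊕ 2 = 2.
A winning move leaves total XOR = 0, i.e. changes one component's Grundy value g to g ⊕ X where X is the current total.
Pile A: need g' = 0⊕2 = 2. Options: 13−1→G=2, 13−2→G=1, 13−4→G=3, 13−5→G=5, 13−6→G=4. Hits: 1.
Pile B: need g' = 2⊕2 = 0. Options: 21−1→G=1, 21−2→G=0, 21−4→G=1, 21−6→G=4, 21−7→G=3. Hits: 1.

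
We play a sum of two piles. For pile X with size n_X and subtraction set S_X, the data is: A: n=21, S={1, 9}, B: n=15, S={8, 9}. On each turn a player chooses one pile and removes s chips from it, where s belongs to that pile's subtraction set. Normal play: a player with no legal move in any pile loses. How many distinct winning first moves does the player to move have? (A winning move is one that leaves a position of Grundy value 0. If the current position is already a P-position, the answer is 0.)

0

Pile A, S = {1, 9}:
G(0) = 0
G(1) = mex{0} = 1
G(2) = mex{1} = 0
G(3) = mex{0} = 1
G(4) = mex{1} = 0
G(5) = mex{0} = 1
G(6) = mex{1} = 0
G(7) = mex{0} = 1
G(8) = mex{1} = 0
G(9) = mex{0,0} = 1
G(10) = mex{1,1} = 0
G(11) = mex{0,0} = 1
G(12) = mex{1,1} = 0
G(13) = mex{0,0} = 1
G(14) = mex{1,1} = 0
G(15) = mex{0,0} = 1
G(16) = mex{1,1} = 0
G(17) = mex{0,0} = 1
G(18) = mex{1,1} = 0
G(19) = mex{0,0} = 1
G(20) = mex{1,1} = 0
G(21) = mex{0,0} = 1
G_A(21) = 1.
Pile B, S = {8, 9}:
G(0) = 0
G(1) = mex{} = 0
G(2) = mex{} = 0
G(3) = mex{} = 0
G(4) = mex{} = 0
G(5) = mex{} = 0
G(6) = mex{} = 0
G(7) = mex{} = 0
G(8) = mex{0} = 1
G(9) = mex{0,0} = 1
G(10) = mex{0,0} = 1
G(11) = mex{0,0} = 1
G(12) = mex{0,0} = 1
G(13) = mex{0,0} = 1
G(14) = mex{0,0} = 1
G(15) = mex{0,0} = 1
G_B(15) = 1.
Combined Grundy value = 1 ⊕ 1 = 0.
A winning move leaves total XOR = 0, i.e. changes one component's Grundy value g to g ⊕ X where X is the current total.
Pile A: target g' = 1⊕0 = 1, but every legal move changes the Grundy value (mex property), so 0 moves.
Pile B: target g' = 1⊕0 = 1, but every legal move changes the Grundy value (mex property), so 0 moves.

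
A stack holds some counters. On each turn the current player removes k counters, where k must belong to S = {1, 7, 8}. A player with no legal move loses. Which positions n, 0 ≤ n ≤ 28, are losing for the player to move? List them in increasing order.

0, 2, 4, 6, 15, 17, 19, 21

G(0) = 0
G(1) = mex{0} = 1
G(2) = mex{1} = 0
G(3) = mex{0} = 1
G(4) = mex{1} = 0
G(5) = mex{0} = 1
G(6) = mex{1} = 0
G(7) = mex{0,0} = 1
G(8) = mex{1,1,0} = 2
G(9) = mex{2,0,1} = 3
G(10) = mex{3,1,0} = 2
G(11) = mex{2,0,1} = 3
G(12) = mex{3,1,0} = 2
G(13) = mex{2,0,1} = 3
G(14) = mex{3,1,0} = 2
G(15) = mex{2,2,1} = 0
G(16) = mex{0,3,2} = 1
G(17) = mex{1,2,3} = 0
G(18) = mex{0,3,2} = 1
G(19) = mex{1,2,3} = 0
G(20) = mex{0,3,2} = 1
G(21) = mex{1,2,3} = 0
G(22) = mex{0,0,2} = 1
G(23) = mex{1,1,0} = 2
G(24) = mex{2,0,1} = 3
G(25) = mex{3,1,0} = 2
G(26) = mex{2,0,1} = 3
G(27) = mex{3,1,0} = 2
G(28) = mex{2,0,1} = 3
P-positions are exactly the n with G(n) = 0.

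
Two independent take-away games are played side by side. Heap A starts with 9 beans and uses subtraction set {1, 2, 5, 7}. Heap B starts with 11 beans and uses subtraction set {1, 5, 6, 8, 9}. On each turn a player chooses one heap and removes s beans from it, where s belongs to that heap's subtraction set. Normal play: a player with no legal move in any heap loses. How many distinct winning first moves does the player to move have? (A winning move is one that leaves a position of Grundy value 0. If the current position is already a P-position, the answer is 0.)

1

Heap A, S = {1, 2, 5, 7}:
n : 0 1 2 3 4 5 6 7 8 9
G : 0 1 2 0 1 2 0 1 2 0
G_A(9) = 0.
Heap B, S = {1, 5, 6, 8, 9}:
n :  0  1  2  3  4  5  6  7  8  9 10 11
G :  0  1  0  1  0  1  2  3  2  3  2  3
G_B(11) = 3.
Combined Grundy value = 0 ⊕ 3 = 3.
A winning move leaves total XOR = 0, i.e. changes one component's Grundy value g to g ⊕ X where X is the current total.
Heap A: need g' = 0⊕3 = 3. Options: 9−1→G=2, 9−2→G=1, 9−5→G=1, 9−7→G=2. Hits: 0.
Heap B: need g' = 3⊕3 = 0. Options: 11−1→G=2, 11−5→G=2, 11−6→G=1, 11−8→G=1, 11−9→G=0. Hits: 1.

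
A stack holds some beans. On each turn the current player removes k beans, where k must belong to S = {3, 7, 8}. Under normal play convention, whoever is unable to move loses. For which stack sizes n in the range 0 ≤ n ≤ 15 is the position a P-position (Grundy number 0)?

0, 1, 2, 6, 11, 12

G(0) = 0
G(1) = mex{} = 0
G(2) = mex{} = 0
G(3) = mex{0} = 1
G(4) = mex{0} = 1
G(5) = mex{0} = 1
G(6) = mex{1} = 0
G(7) = mex{1,0} = 2
G(8) = mex{1,0,0} = 2
G(9) = mex{0,0,0} = 1
G(10) = mex{2,1,0} = 3
G(11) = mex{2,1,1} = 0
G(12) = mex{1,1,1} = 0
G(13) = mex{3,0,1} = 2
G(14) = mex{0,2,0} = 1
G(15) = mex{0,2,2} = 1
P-positions are exactly the n with G(n) = 0.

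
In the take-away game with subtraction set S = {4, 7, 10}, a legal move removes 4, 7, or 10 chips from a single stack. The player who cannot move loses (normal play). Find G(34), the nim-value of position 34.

G(0) = 0
G(1) = mex{} = 0
G(2) = mex{} = 0
G(3) = mex{} = 0
G(4) = mex{0} = 1
G(5) = mex{0} = 1
G(6) = mex{0} = 1
G(7) = mex{0,0} = 1
G(8) = mex{1,0} = 2
G(9) = mex{1,0} = 2
G(10) = mex{1,0,0} = 2
G(11) = mex{1,1,0} = 2
G(12) = mex{2,1,0} = 3
G(13) = mex{2,1,0} = 3
G(14) = mex{2,1,1} = 0
G(15) = mex{2,2,1} = 0
G(16) = mex{3,2,1} = 0
G(17) = mex{3,2,1} = 0
G(18) = mex{0,2,2} = 1
G(19) = mex{0,3,2} = 1
G(20) = mex{0,3,2} = 1
G(21) = mex{0,0,2} = 1
G(22) = mex{1,0,3} = 2
G(23) = mex{1,0,3} = 2
G(24) = mex{1,0,0} = 2
G(25) = mex{1,1,0} = 2
G(26) = mex{2,1,0} = 3
G(27) = mex{2,1,0} = 3
G(28) = mex{2,1,1} = 0
G(29) = mex{2,2,1} = 0
G(30) = mex{3,2,1} = 0
G(31) = mex{3,2,1} = 0
G(32) = mex{0,2,2} = 1
G(33) = mex{0,3,2} = 1
G(34) = mex{0,3,2} = 1

1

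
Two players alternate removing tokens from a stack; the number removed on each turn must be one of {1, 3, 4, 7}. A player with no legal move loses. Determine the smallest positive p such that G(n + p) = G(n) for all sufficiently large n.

G(0) = 0
G(1) = mex{0} = 1
G(2) = mex{1} = 0
G(3) = mex{0,0} = 1
G(4) = mex{1,1,0} = 2
G(5) = mex{2,0,1} = 3
G(6) = mex{3,1,0} = 2
G(7) = mex{2,2,1,0} = 3
G(8) = mex{3,3,2,1} = 0
G(9) = mex{0,2,3,0} = 1
G(10) = mex{1,3,2,1} = 0
G(11) = mex{0,0,3,2} = 1
G(12) = mex{1,1,0,3} = 2
G(13) = mex{2,0,1,2} = 3
G(14) = mex{3,1,0,3} = 2
G(15) = mex{2,2,1,0} = 3
G(16) = mex{3,3,2,1} = 0
G(17) = mex{0,2,3,0} = 1
G(n+8) = G(n) holds for n = 0,…,6 (a full window of length max(S) = 7), so the sequence is purely periodic with period 8.

8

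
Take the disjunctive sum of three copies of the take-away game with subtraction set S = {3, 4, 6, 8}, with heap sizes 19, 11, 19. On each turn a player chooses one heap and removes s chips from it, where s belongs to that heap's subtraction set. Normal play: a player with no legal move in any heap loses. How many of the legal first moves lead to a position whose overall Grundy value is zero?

All heaps use S = {3, 4, 6, 8}:
G(0) = 0
G(1) = mex{} = 0
G(2) = mex{} = 0
G(3) = mex{0} = 1
G(4) = mex{0,0} = 1
G(5) = mex{0,0} = 1
G(6) = mex{1,0,0} = 2
G(7) = mex{1,1,0} = 2
G(8) = mex{1,1,0,0} = 2
G(9) = mex{2,1,1,0} = 3
G(10) = mex{2,2,1,0} = 3
G(11) = mex{2,2,1,1} = 0
G(12) = mex{3,2,2,1} = 0
G(13) = mex{3,3,2,1} = 0
G(14) = mex{0,3,2,2} = 1
G(15) = mex{0,0,3,2} = 1
G(16) = mex{0,0,3,2} = 1
G(17) = mex{1,0,0,3} = 2
G(18) = mex{1,1,0,3} = 2
G(19) = mex{1,1,0,0} = 2
Heap A: G(19) = 2.
Heap B: G(11) = 0.
Heap C: G(19) = 2.
Combined Grundy value = 2 ⊕ 0 ⊕ 2 = 0.
A winning move leaves total XOR = 0, i.e. changes one component's Grundy value g to g ⊕ X where X is the current total.
Heap A: target g' = 2⊕0 = 2, but every legal move changes the Grundy value (mex property), so 0 moves.
Heap B: target g' = 0⊕0 = 0, but every legal move changes the Grundy value (mex property), so 0 moves.
Heap C: target g' = 2⊕0 = 2, but every legal move changes the Grundy value (mex property), so 0 moves.

0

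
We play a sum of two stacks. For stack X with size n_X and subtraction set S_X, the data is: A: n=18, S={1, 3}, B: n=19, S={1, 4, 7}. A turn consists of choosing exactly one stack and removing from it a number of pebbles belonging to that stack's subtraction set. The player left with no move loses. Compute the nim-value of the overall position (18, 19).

Stack A, S = {1, 3}:
G(0) = 0
G(1) = mex{0} = 1
G(2) = mex{1} = 0
G(3) = mex{0,0} = 1
G(4) = mex{1,1} = 0
G(5) = mex{0,0} = 1
G(6) = mex{1,1} = 0
G(7) = mex{0,0} = 1
G(8) = mex{1,1} = 0
G(9) = mex{0,0} = 1
G(10) = mex{1,1} = 0
G(11) = mex{0,0} = 1
G(12) = mex{1,1} = 0
G(13) = mex{0,0} = 1
G(14) = mex{1,1} = 0
G(15) = mex{0,0} = 1
G(16) = mex{1,1} = 0
G(17) = mex{0,0} = 1
G(18) = mex{1,1} = 0
G_A(18) = 0.
Stack B, S = {1, 4, 7}:
n :  0  1  2  3  4  5  6  7  8  9 10 11 12 13 14 15 16 17 18 19
G :  0  1  0  1  2  0  1  2  0  1  0  1  2  0  1  2  0  1  0  1
G_B(19) = 1.
Combined Grundy value = 0 ⊕ 1 = 1.

1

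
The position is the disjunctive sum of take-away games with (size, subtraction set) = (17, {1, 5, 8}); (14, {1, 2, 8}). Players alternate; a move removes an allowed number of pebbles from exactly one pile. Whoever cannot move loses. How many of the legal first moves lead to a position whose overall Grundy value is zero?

3

Pile A, S = {1, 5, 8}:
n :  0  1  2  3  4  5  6  7  8  9 10 11 12 13 14 15 16 17
G :  0  1  0  1  0  1  0  1  2  3  2  3  2  0  1  0  1  0
G_A(17) = 0.
Pile B, S = {1, 2, 8}:
n :  0  1  2  3  4  5  6  7  8  9 10 11 12 13 14
G :  0  1  2  0  1  2  0  1  2  0  1  2  0  1  2
G_B(14) = 2.
Combined Grundy value = 0 ⊕ 2 = 2.
A winning move leaves total XOR = 0, i.e. changes one component's Grundy value g to g ⊕ X where X is the current total.
Pile A: need g' = 0⊕2 = 2. Options: 17−1→G=1, 17−5→G=2, 17−8→G=3. Hits: 1.
Pile B: need g' = 2⊕2 = 0. Options: 14−1→G=1, 14−2→G=0, 14−8→G=0. Hits: 2.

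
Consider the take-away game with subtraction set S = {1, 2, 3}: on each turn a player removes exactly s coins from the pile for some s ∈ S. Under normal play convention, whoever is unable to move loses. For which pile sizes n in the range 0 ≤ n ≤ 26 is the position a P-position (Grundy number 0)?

n :  0  1  2  3  4  5  6  7  8  9 10 11 12 13 14 15 16 17 18 19 20 21 22 23 24 25 26
G :  0  1  2  3  0  1  2  3  0  1  2  3  0  1  2  3  0  1  2  3  0  1  2  3  0  1  2
P-positions are exactly the n with G(n) = 0.

0, 4, 8, 12, 16, 20, 24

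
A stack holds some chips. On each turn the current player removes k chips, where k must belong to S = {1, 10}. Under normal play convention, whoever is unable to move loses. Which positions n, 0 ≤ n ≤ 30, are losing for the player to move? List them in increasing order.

0, 2, 4, 6, 8, 11, 13, 15, 17, 19, 22, 24, 26, 28, 30

n :  0  1  2  3  4  5  6  7  8  9 10 11 12 13 14 15 16 17 18 19 20 21 22 23 24 25 26 27 28 29 30
G :  0  1  0  1  0  1  0  1  0  1  2  0  1  0  1  0  1  0  1  0  1  2  0  1  0  1  0  1  0  1  0
P-positions are exactly the n with G(n) = 0.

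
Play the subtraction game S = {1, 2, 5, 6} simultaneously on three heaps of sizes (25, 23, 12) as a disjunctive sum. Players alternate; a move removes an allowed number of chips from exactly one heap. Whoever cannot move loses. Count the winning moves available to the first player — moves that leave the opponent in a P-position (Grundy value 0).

All heaps use S = {1, 2, 5, 6}:
n :  0  1  2  3  4  5  6  7  8  9 10 11 12 13 14 15 16 17 18 19 20 21 22 23 24 25
G :  0  1  2  0  1  2  3  0  1  2  0  1  2  3  0  1  2  0  1  2  3  0  1  2  0  1
Heap A: G(25) = 1.
Heap B: G(23) = 2.
Heap C: G(12) = 2.
Combined Grundy value = 1 ⊕ 2 ⊕ 2 = 1.
A winning move leaves total XOR = 0, i.e. changes one component's Grundy value g to g ⊕ X where X is the current total.
Heap A: need g' = 1⊕1 = 0. Options: 25−1→G=0, 25−2→G=2, 25−5→G=3, 25−6→G=2. Hits: 1.
Heap B: need g' = 2⊕1 = 3. Options: 23−1→G=1, 23−2→G=0, 23−5→G=1, 23−6→G=0. Hits: 0.
Heap C: need g' = 2⊕1 = 3. Options: 12−1→G=1, 12−2→G=0, 12−5→G=0, 12−6→G=3. Hits: 1.

2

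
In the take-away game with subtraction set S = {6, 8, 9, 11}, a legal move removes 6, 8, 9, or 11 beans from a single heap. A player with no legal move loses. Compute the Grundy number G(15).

2

n :  0  1  2  3  4  5  6  7  8  9 10 11 12 13 14 15
G :  0  0  0  0  0  0  1  1  1  1  1  1  2  2  2  2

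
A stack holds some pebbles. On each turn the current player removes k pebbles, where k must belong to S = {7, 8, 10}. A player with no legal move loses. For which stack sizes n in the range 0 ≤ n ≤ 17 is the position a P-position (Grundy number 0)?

0, 1, 2, 3, 4, 5, 6, 17

n :  0  1  2  3  4  5  6  7  8  9 10 11 12 13 14 15 16 17
G :  0  0  0  0  0  0  0  1  1  1  1  1  1  1  2  2  2  0
P-positions are exactly the n with G(n) = 0.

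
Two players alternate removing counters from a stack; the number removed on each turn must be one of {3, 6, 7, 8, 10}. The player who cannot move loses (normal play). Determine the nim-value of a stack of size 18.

n :  0  1  2  3  4  5  6  7  8  9 10 11 12 13 14 15 16 17 18
G :  0  0  0  1  1  1  2  2  2  3  3  3  4  0  0  0  1  1  1

1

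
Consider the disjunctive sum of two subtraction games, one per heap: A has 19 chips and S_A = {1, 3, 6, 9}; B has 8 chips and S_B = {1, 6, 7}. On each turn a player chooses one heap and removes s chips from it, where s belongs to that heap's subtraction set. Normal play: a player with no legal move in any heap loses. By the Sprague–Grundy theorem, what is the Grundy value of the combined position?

Heap A, S = {1, 3, 6, 9}:
G(0) = 0
G(1) = mex{0} = 1
G(2) = mex{1} = 0
G(3) = mex{0,0} = 1
G(4) = mex{1,1} = 0
G(5) = mex{0,0} = 1
G(6) = mex{1,1,0} = 2
G(7) = mex{2,0,1} = 3
G(8) = mex{3,1,0} = 2
G(9) = mex{2,2,1,0} = 3
G(10) = mex{3,3,0,1} = 2
G(11) = mex{2,2,1,0} = 3
G(12) = mex{3,3,2,1} = 0
G(13) = mex{0,2,3,0} = 1
G(14) = mex{1,3,2,1} = 0
G(15) = mex{0,0,3,2} = 1
G(16) = mex{1,1,2,3} = 0
G(17) = mex{0,0,3,2} = 1
G(18) = mex{1,1,0,3} = 2
G(19) = mex{2,0,1,2} = 3
G_A(19) = 3.
Heap B, S = {1, 6, 7}:
n : 0 1 2 3 4 5 6 7 8
G : 0 1 0 1 0 1 2 3 2
G_B(8) = 2.
Combined Grundy value = 3 ⊕ 2 = 1.

1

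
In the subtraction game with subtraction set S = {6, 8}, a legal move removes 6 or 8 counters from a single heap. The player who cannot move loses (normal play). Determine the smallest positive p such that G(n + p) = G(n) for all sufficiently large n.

14

G(0) = 0
G(1) = mex{} = 0
G(2) = mex{} = 0
G(3) = mex{} = 0
G(4) = mex{} = 0
G(5) = mex{} = 0
G(6) = mex{0} = 1
G(7) = mex{0} = 1
G(8) = mex{0,0} = 1
G(9) = mex{0,0} = 1
G(10) = mex{0,0} = 1
G(11) = mex{0,0} = 1
G(12) = mex{1,0} = 2
G(13) = mex{1,0} = 2
G(14) = mex{1,1} = 0
G(15) = mex{1,1} = 0
G(16) = mex{1,1} = 0
G(17) = mex{1,1} = 0
G(18) = mex{2,1} = 0
G(19) = mex{2,1} = 0
G(20) = mex{0,2} = 1
G(21) = mex{0,2} = 1
G(22) = mex{0,0} = 1
G(23) = mex{0,0} = 1
G(24) = mex{0,0} = 1
G(25) = mex{0,0} = 1
G(26) = mex{1,0} = 2
G(27) = mex{1,0} = 2
G(28) = mex{1,1} = 0
G(29) = mex{1,1} = 0
G(n+14) = G(n) holds for n = 0,…,7 (a full window of length max(S) = 8), so the sequence is purely periodic with period 14.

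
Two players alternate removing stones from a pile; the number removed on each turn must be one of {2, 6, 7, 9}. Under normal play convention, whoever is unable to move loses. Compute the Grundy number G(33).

1

n :  0  1  2  3  4  5  6  7  8  9 10 11 12 13 14 15 16 17 18 19 20 21 22 23 24 25 26 27 28 29 30 31 32 33
G :  0  0  1  1  0  0  1  1  2  2  3  3  2  2  3  0  0  1  1  0  0  1  1  2  2  3  3  2  2  3  0  0  1  1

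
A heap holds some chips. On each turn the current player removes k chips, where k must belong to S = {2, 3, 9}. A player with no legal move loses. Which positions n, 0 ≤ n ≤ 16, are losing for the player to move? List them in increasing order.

0, 1, 5, 6, 11, 12, 16

n :  0  1  2  3  4  5  6  7  8  9 10 11 12 13 14 15 16
G :  0  0  1  1  2  0  0  1  1  2  2  0  0  1  1  2  0
P-positions are exactly the n with G(n) = 0.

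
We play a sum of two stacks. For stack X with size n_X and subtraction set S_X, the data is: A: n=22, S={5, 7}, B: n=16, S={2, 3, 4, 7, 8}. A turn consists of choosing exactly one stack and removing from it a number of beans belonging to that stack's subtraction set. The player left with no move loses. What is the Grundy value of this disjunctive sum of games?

Stack A, S = {5, 7}:
n :  0  1  2  3  4  5  6  7  8  9 10 11 12 13 14 15 16 17 18 19 20 21 22
G :  0  0  0  0  0  1  1  1  1  1  2  2  0  0  0  0  0  1  1  1  1  1  2
G_A(22) = 2.
Stack B, S = {2, 3, 4, 7, 8}:
n :  0  1  2  3  4  5  6  7  8  9 10 11 12 13 14 15 16
G :  0  0  1  1  2  2  0  3  1  4  2  0  0  1  1  2  2
G_B(16) = 2.
Combined Grundy value = 2 ⊕ 2 = 0.

0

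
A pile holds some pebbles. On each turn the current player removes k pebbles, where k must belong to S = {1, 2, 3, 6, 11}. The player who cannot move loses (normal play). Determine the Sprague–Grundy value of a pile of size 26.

2

G(0) = 0
G(1) = mex{0} = 1
G(2) = mex{1,0} = 2
G(3) = mex{2,1,0} = 3
G(4) = mex{3,2,1} = 0
G(5) = mex{0,3,2} = 1
G(6) = mex{1,0,3,0} = 2
G(7) = mex{2,1,0,1} = 3
G(8) = mex{3,2,1,2} = 0
G(9) = mex{0,3,2,3} = 1
G(10) = mex{1,0,3,0} = 2
G(11) = mex{2,1,0,1,0} = 3
G(12) = mex{3,2,1,2,1} = 0
G(13) = mex{0,3,2,3,2} = 1
G(14) = mex{1,0,3,0,3} = 2
G(15) = mex{2,1,0,1,0} = 3
G(16) = mex{3,2,1,2,1} = 0
G(17) = mex{0,3,2,3,2} = 1
G(18) = mex{1,0,3,0,3} = 2
G(19) = mex{2,1,0,1,0} = 3
G(20) = mex{3,2,1,2,1} = 0
G(21) = mex{0,3,2,3,2} = 1
G(22) = mex{1,0,3,0,3} = 2
G(23) = mex{2,1,0,1,0} = 3
G(24) = mex{3,2,1,2,1} = 0
G(25) = mex{0,3,2,3,2} = 1
G(26) = mex{1,0,3,0,3} = 2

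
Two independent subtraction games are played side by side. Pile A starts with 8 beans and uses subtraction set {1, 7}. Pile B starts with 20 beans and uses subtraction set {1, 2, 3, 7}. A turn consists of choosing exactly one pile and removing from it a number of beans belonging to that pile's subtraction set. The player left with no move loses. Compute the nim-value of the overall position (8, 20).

0

Pile A, S = {1, 7}:
n : 0 1 2 3 4 5 6 7 8
G : 0 1 0 1 0 1 0 1 0
G_A(8) = 0.
Pile B, S = {1, 2, 3, 7}:
n :  0  1  2  3  4  5  6  7  8  9 10 11 12 13 14 15 16 17 18 19 20
G :  0  1  2  3  0  1  2  3  0  1  2  3  0  1  2  3  0  1  2  3  0
G_B(20) = 0.
Combined Grundy value = 0 ⊕ 0 = 0.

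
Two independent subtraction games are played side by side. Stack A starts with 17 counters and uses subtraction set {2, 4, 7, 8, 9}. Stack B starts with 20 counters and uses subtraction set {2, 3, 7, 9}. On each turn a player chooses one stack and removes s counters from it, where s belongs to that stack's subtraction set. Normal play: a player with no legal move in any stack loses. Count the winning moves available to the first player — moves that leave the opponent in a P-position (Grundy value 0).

Stack A, S = {2, 4, 7, 8, 9}:
G(0) = 0
G(1) = mex{} = 0
G(2) = mex{0} = 1
G(3) = mex{0} = 1
G(4) = mex{1,0} = 2
G(5) = mex{1,0} = 2
G(6) = mex{2,1} = 0
G(7) = mex{2,1,0} = 3
G(8) = mex{0,2,0,0} = 1
G(9) = mex{3,2,1,0,0} = 4
G(10) = mex{1,0,1,1,0} = 2
G(11) = mex{4,3,2,1,1} = 0
G(12) = mex{2,1,2,2,1} = 0
G(13) = mex{0,4,0,2,2} = 1
G(14) = mex{0,2,3,0,2} = 1
G(15) = mex{1,0,1,3,0} = 2
G(16) = mex{1,0,4,1,3} = 2
G(17) = mex{2,1,2,4,1} = 0
G_A(17) = 0.
Stack B, S = {2, 3, 7, 9}:
G(0) = 0
G(1) = mex{} = 0
G(2) = mex{0} = 1
G(3) = mex{0,0} = 1
G(4) = mex{1,0} = 2
G(5) = mex{1,1} = 0
G(6) = mex{2,1} = 0
G(7) = mex{0,2,0} = 1
G(8) = mex{0,0,0} = 1
G(9) = mex{1,0,1,0} = 2
G(10) = mex{1,1,1,0} = 2
G(11) = mex{2,1,2,1} = 0
G(12) = mex{2,2,0,1} = 3
G(13) = mex{0,2,0,2} = 1
G(14) = mex{3,0,1,0} = 2
G(15) = mex{1,3,1,0} = 2
G(16) = mex{2,1,2,1} = 0
G(17) = mex{2,2,2,1} = 0
G(18) = mex{0,2,0,2} = 1
G(19) = mex{0,0,3,2} = 1
G(20) = mex{1,0,1,0} = 2
G_B(20) = 2.
Combined Grundy value = 0 ⊕ 2 = 2.
A winning move leaves total XOR = 0, i.e. changes one component's Grundy value g to g ⊕ X where X is the current total.
Stack A: need g' = 0⊕2 = 2. Options: 17−2→G=2, 17−4→G=1, 17−7→G=2, 17−8→G=4, 17−9→G=1. Hits: 2.
Stack B: need g' = 2⊕2 = 0. Options: 20−2→G=1, 20−3→G=0, 20−7→G=1, 20−9→G=0. Hits: 2.

4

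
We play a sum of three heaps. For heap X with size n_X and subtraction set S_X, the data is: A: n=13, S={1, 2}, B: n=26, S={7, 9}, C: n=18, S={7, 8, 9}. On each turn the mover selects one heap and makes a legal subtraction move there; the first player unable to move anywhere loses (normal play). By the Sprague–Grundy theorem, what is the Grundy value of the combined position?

0

Heap A, S = {1, 2}:
G(0) = 0
G(1) = mex{0} = 1
G(2) = mex{1,0} = 2
G(3) = mex{2,1} = 0
G(4) = mex{0,2} = 1
G(5) = mex{1,0} = 2
G(6) = mex{2,1} = 0
G(7) = mex{0,2} = 1
G(8) = mex{1,0} = 2
G(9) = mex{2,1} = 0
G(10) = mex{0,2} = 1
G(11) = mex{1,0} = 2
G(12) = mex{2,1} = 0
G(13) = mex{0,2} = 1
G_A(13) = 1.
Heap B, S = {7, 9}:
n :  0  1  2  3  4  5  6  7  8  9 10 11 12 13 14 15 16 17 18 19 20 21 22 23 24 25 26
G :  0  0  0  0  0  0  0  1  1  1  1  1  1  1  2  2  0  0  0  0  0  0  0  1  1  1  1
G_B(26) = 1.
Heap C, S = {7, 8, 9}:
n :  0  1  2  3  4  5  6  7  8  9 10 11 12 13 14 15 16 17 18
G :  0  0  0  0  0  0  0  1  1  1  1  1  1  1  2  2  0  0  0
G_C(18) = 0.
Combined Grundy value = 1 ⊕ 1 ⊕ 0 = 0.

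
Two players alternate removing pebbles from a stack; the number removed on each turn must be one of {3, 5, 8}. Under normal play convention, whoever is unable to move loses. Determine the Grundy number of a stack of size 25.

G(0) = 0
G(1) = mex{} = 0
G(2) = mex{} = 0
G(3) = mex{0} = 1
G(4) = mex{0} = 1
G(5) = mex{0,0} = 1
G(6) = mex{1,0} = 2
G(7) = mex{1,0} = 2
G(8) = mex{1,1,0} = 2
G(9) = mex{2,1,0} = 3
G(10) = mex{2,1,0} = 3
G(11) = mex{2,2,1} = 0
G(12) = mex{3,2,1} = 0
G(13) = mex{3,2,1} = 0
G(14) = mex{0,3,2} = 1
G(15) = mex{0,3,2} = 1
G(16) = mex{0,0,2} = 1
G(17) = mex{1,0,3} = 2
G(18) = mex{1,0,3} = 2
G(19) = mex{1,1,0} = 2
G(20) = mex{2,1,0} = 3
G(21) = mex{2,1,0} = 3
G(22) = mex{2,2,1} = 0
G(23) = mex{3,2,1} = 0
G(24) = mex{3,2,1} = 0
G(25) = mex{0,3,2} = 1

1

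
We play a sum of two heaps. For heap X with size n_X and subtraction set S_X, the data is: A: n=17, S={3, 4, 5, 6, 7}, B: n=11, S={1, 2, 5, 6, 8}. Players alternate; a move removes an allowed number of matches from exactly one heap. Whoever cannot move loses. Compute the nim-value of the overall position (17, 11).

3

Heap A, S = {3, 4, 5, 6, 7}:
G(0) = 0
G(1) = mex{} = 0
G(2) = mex{} = 0
G(3) = mex{0} = 1
G(4) = mex{0,0} = 1
G(5) = mex{0,0,0} = 1
G(6) = mex{1,0,0,0} = 2
G(7) = mex{1,1,0,0,0} = 2
G(8) = mex{1,1,1,0,0} = 2
G(9) = mex{2,1,1,1,0} = 3
G(10) = mex{2,2,1,1,1} = 0
G(11) = mex{2,2,2,1,1} = 0
G(12) = mex{3,2,2,2,1} = 0
G(13) = mex{0,3,2,2,2} = 1
G(14) = mex{0,0,3,2,2} = 1
G(15) = mex{0,0,0,3,2} = 1
G(16) = mex{1,0,0,0,3} = 2
G(17) = mex{1,1,0,0,0} = 2
G_A(17) = 2.
Heap B, S = {1, 2, 5, 6, 8}:
G(0) = 0
G(1) = mex{0} = 1
G(2) = mex{1,0} = 2
G(3) = mex{2,1} = 0
G(4) = mex{0,2} = 1
G(5) = mex{1,0,0} = 2
G(6) = mex{2,1,1,0} = 3
G(7) = mex{3,2,2,1} = 0
G(8) = mex{0,3,0,2,0} = 1
G(9) = mex{1,0,1,0,1} = 2
G(10) = mex{2,1,2,1,2} = 0
G(11) = mex{0,2,3,2,0} = 1
G_B(11) = 1.
Combined Grundy value = 2 ⊕ 1 = 3.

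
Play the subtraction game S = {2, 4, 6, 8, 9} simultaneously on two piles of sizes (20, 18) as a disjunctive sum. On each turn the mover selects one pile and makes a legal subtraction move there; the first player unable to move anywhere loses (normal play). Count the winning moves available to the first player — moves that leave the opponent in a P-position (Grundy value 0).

All piles use S = {2, 4, 6, 8, 9}:
G(0) = 0
G(1) = mex{} = 0
G(2) = mex{0} = 1
G(3) = mex{0} = 1
G(4) = mex{1,0} = 2
G(5) = mex{1,0} = 2
G(6) = mex{2,1,0} = 3
G(7) = mex{2,1,0} = 3
G(8) = mex{3,2,1,0} = 4
G(9) = mex{3,2,1,0,0} = 4
G(10) = mex{4,3,2,1,0} = 5
G(11) = mex{4,3,2,1,1} = 0
G(12) = mex{5,4,3,2,1} = 0
G(13) = mex{0,4,3,2,2} = 1
G(14) = mex{0,5,4,3,2} = 1
G(15) = mex{1,0,4,3,3} = 2
G(16) = mex{1,0,5,4,3} = 2
G(17) = mex{2,1,0,4,4} = 3
G(18) = mex{2,1,0,5,4} = 3
G(19) = mex{3,2,1,0,5} = 4
G(20) = mex{3,2,1,0,0} = 4
Pile A: G(20) = 4.
Pile B: G(18) = 3.
Combined Grundy value = 4 ⊕ 3 = 7.
A winning move leaves total XOR = 0, i.e. changes one component's Grundy value g to g ⊕ X where X is the current total.
Pile A: need g' = 4⊕7 = 3. Options: 20−2→G=3, 20−4→G=2, 20−6→G=1, 20−8→G=0, 20−9→G=0. Hits: 1.
Pile B: need g' = 3⊕7 = 4. Options: 18−2→G=2, 18−4→G=1, 18−6→G=0, 18−8→G=5, 18−9→G=4. Hits: 1.

2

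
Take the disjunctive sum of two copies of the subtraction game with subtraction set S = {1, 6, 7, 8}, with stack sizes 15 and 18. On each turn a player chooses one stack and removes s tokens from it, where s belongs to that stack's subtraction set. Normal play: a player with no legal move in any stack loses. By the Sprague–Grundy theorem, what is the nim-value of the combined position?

All stacks use S = {1, 6, 7, 8}:
G(0) = 0
G(1) = mex{0} = 1
G(2) = mex{1} = 0
G(3) = mex{0} = 1
G(4) = mex{1} = 0
G(5) = mex{0} = 1
G(6) = mex{1,0} = 2
G(7) = mex{2,1,0} = 3
G(8) = mex{3,0,1,0} = 2
G(9) = mex{2,1,0,1} = 3
G(10) = mex{3,0,1,0} = 2
G(11) = mex{2,1,0,1} = 3
G(12) = mex{3,2,1,0} = 4
G(13) = mex{4,3,2,1} = 0
G(14) = mex{0,2,3,2} = 1
G(15) = mex{1,3,2,3} = 0
G(16) = mex{0,2,3,2} = 1
G(17) = mex{1,3,2,3} = 0
G(18) = mex{0,4,3,2} = 1
Stack A: G(15) = 0.
Stack B: G(18) = 1.
Combined Grundy value = 0 ⊕ 1 = 1.

1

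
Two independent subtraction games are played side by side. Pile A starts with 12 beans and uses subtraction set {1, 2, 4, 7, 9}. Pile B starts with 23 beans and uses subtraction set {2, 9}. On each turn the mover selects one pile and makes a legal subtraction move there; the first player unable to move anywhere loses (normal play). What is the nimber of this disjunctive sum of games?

1

Pile A, S = {1, 2, 4, 7, 9}:
n :  0  1  2  3  4  5  6  7  8  9 10 11 12
G :  0  1  2  0  1  2  0  1  2  3  4  0  1
G_A(12) = 1.
Pile B, S = {2, 9}:
n :  0  1  2  3  4  5  6  7  8  9 10 11 12 13 14 15 16 17 18 19 20 21 22 23
G :  0  0  1  1  0  0  1  1  0  2  1  0  0  1  1  0  0  1  1  0  2  1  0  0
G_B(23) = 0.
Combined Grundy value = 1 ⊕ 0 = 1.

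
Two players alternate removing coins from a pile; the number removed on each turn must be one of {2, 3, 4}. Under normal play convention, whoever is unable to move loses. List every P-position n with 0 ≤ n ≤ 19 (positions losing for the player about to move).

0, 1, 6, 7, 12, 13, 18, 19

n :  0  1  2  3  4  5  6  7  8  9 10 11 12 13 14 15 16 17 18 19
G :  0  0  1  1  2  2  0  0  1  1  2  2  0  0  1  1  2  2  0  0
P-positions are exactly the n with G(n) = 0.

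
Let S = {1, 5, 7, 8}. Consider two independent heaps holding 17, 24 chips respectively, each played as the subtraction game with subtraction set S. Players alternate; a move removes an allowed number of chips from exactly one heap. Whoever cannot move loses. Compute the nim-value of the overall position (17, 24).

3

All heaps use S = {1, 5, 7, 8}:
G(0) = 0
G(1) = mex{0} = 1
G(2) = mex{1} = 0
G(3) = mex{0} = 1
G(4) = mex{1} = 0
G(5) = mex{0,0} = 1
G(6) = mex{1,1} = 0
G(7) = mex{0,0,0} = 1
G(8) = mex{1,1,1,0} = 2
G(9) = mex{2,0,0,1} = 3
G(10) = mex{3,1,1,0} = 2
G(11) = mex{2,0,0,1} = 3
G(12) = mex{3,1,1,0} = 2
G(13) = mex{2,2,0,1} = 3
G(14) = mex{3,3,1,0} = 2
G(15) = mex{2,2,2,1} = 0
G(16) = mex{0,3,3,2} = 1
G(17) = mex{1,2,2,3} = 0
G(18) = mex{0,3,3,2} = 1
G(19) = mex{1,2,2,3} = 0
G(20) = mex{0,0,3,2} = 1
G(21) = mex{1,1,2,3} = 0
G(22) = mex{0,0,0,2} = 1
G(23) = mex{1,1,1,0} = 2
G(24) = mex{2,0,0,1} = 3
Heap A: G(17) = 0.
Heap B: G(24) = 3.
Combined Grundy value = 0 ⊕ 3 = 3.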